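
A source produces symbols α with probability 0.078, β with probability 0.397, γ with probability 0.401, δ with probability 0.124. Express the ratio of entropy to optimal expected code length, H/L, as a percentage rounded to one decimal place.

95.4%

Entropy H = −Σ p log₂ p ≈ 1.7183 bits.
Huffman merges: 39/500+31/250→101/500; 101/500+397/1000→599/1000; 401/1000+599/1000→1. L = 1801/1000 ≈ 1.8010.
Efficiency = H/L = 1.7183/1.8010 = 95.4%.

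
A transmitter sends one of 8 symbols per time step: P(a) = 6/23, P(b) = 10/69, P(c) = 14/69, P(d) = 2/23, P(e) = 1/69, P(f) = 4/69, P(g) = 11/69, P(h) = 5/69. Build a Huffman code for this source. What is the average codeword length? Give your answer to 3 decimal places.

Repeatedly combine the two least-probable nodes; the expected code length is the sum of the merged weights.
merge 1/69 + 4/69 → 5/69
merge 5/69 + 5/69 → 10/69
merge 2/23 + 10/69 → 16/69
merge 10/69 + 11/69 → 7/23
merge 14/69 + 16/69 → 10/23
merge 6/23 + 7/23 → 13/23
merge 10/23 + 13/23 → 1
L = 5/69 + 10/69 + 16/69 + 7/23 + 10/23 + 13/23 + 1 = 190/69 ≈ 2.754 bits/symbol.

2.754 bits/symbol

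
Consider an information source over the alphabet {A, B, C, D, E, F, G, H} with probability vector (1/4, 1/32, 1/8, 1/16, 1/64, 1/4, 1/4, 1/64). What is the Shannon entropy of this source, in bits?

Each probability is a power of 1/2, so log₂(1/p) is an integer.
H = Σ p·log₂(1/p) = 1/4·2 + 1/32·5 + 1/8·3 + 1/16·4 + 1/64·6 + 1/4·2 + 1/4·2 + 1/64·6 = 2.46875 bits.

2.46875 bits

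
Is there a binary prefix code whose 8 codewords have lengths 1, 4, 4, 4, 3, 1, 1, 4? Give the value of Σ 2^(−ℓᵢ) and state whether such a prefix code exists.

1.875; no

With common denominator 2^4 = 16: Σ 2^(−ℓᵢ) = 8/16 + 1/16 + 1/16 + 1/16 + 2/16 + 8/16 + 8/16 + 1/16 = 30/16 = 1.875.
Kraft's inequality requires Σ ≤ 1; here Σ = 1.875 > 1, so no such prefix code exists.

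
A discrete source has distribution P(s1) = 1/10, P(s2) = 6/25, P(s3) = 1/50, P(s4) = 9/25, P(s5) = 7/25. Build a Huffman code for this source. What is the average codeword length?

Repeatedly combine the two least-probable nodes; the expected code length is the sum of the merged weights.
merge 1/50 + 1/10 → 3/25
merge 3/25 + 6/25 → 9/25
merge 7/25 + 9/25 → 16/25
merge 9/25 + 16/25 → 1
L = 3/25 + 9/25 + 16/25 + 1 = 53/25 = 2.12 bits/symbol.

2.12 bits/symbol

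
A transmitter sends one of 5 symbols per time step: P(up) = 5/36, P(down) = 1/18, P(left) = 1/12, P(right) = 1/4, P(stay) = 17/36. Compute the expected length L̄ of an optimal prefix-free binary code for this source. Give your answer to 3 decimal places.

Repeatedly combine the two least-probable nodes; the expected code length is the sum of the merged weights.
merge 1/18 + 1/12 → 5/36
merge 5/36 + 5/36 → 5/18
merge 1/4 + 5/18 → 19/36
merge 17/36 + 19/36 → 1
L = 5/36 + 5/18 + 19/36 + 1 = 35/18 ≈ 1.944 bits/symbol.

1.944 bits/symbol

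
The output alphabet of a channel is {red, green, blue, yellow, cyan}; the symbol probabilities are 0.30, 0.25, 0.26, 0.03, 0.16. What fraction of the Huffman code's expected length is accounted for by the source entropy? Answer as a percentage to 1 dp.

95.9%

Entropy H = −Σ p log₂ p ≈ 2.1012 bits.
Huffman merges: 3/100+4/25→19/100; 19/100+1/4→11/25; 13/50+3/10→14/25; 11/25+14/25→1. L = 219/100 ≈ 2.1900.
Efficiency = H/L = 2.1012/2.1900 = 95.9%.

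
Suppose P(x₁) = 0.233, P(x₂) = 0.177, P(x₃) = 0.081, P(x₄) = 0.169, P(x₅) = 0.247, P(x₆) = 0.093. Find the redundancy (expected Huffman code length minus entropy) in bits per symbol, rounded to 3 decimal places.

Entropy H = −Σ p log₂ p ≈ 2.4760 bits.
Huffman merges: 81/1000+93/1000→87/500; 169/1000+87/500→343/1000; 177/1000+233/1000→41/100; 247/1000+343/1000→59/100; 41/100+59/100→1. L = 2517/1000 ≈ 2.5170.
L − H = 2.5170 − 2.4760 = 0.041 bits.

0.041 bits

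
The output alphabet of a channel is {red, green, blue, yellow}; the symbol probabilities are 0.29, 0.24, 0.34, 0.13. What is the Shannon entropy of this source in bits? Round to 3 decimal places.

H = −Σ pᵢ log₂ pᵢ.
−0.29·log₂(0.29) = 0.5179
−0.24·log₂(0.24) = 0.4941
−0.34·log₂(0.34) = 0.5292
−0.13·log₂(0.13) = 0.3826
Sum ≈ 1.9239 → 1.924 bits.

1.924 bits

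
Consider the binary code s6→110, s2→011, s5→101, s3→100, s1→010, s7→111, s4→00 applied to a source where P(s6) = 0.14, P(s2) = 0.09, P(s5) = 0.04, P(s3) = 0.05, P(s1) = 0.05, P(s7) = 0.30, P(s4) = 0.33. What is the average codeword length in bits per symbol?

2.67 bits/symbol

L̄ = Σ pᵢ·ℓᵢ = 0.14·3 + 0.09·3 + 0.04·3 + 0.05·3 + 0.05·3 + 0.30·3 + 0.33·2 = 2.67 bits/symbol.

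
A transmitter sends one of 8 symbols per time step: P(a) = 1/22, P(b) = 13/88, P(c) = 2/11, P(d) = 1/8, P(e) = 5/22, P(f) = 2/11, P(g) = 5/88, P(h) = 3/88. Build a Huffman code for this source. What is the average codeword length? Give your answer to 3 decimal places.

2.807 bits/symbol

Repeatedly combine the two least-probable nodes; the expected code length is the sum of the merged weights.
merge 3/88 + 1/22 → 7/88
merge 5/88 + 7/88 → 3/22
merge 1/8 + 3/22 → 23/88
merge 13/88 + 2/11 → 29/88
merge 2/11 + 5/22 → 9/22
merge 23/88 + 29/88 → 13/22
merge 9/22 + 13/22 → 1
L = 7/88 + 3/22 + 23/88 + 29/88 + 9/22 + 13/22 + 1 = 247/88 ≈ 2.807 bits/symbol.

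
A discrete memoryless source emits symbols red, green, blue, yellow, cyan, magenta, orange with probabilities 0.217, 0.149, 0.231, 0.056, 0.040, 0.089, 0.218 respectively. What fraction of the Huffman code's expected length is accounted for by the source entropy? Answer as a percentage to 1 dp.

Entropy H = −Σ p log₂ p ≈ 2.5842 bits.
Huffman merges: 1/25+7/125→12/125; 89/1000+12/125→37/200; 149/1000+37/200→167/500; 217/1000+109/500→87/200; 231/1000+167/500→113/200; 87/200+113/200→1. L = 523/200 ≈ 2.6150.
Efficiency = H/L = 2.5842/2.6150 = 98.8%.

98.8%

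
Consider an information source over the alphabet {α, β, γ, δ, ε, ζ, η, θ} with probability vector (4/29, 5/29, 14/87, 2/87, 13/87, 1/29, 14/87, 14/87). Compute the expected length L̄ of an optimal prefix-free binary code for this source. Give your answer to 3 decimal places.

2.885 bits/symbol

Repeatedly combine the two least-probable nodes; the expected code length is the sum of the merged weights.
merge 2/87 + 1/29 → 5/87
merge 5/87 + 4/29 → 17/87
merge 13/87 + 14/87 → 9/29
merge 14/87 + 14/87 → 28/87
merge 5/29 + 17/87 → 32/87
merge 9/29 + 28/87 → 55/87
merge 32/87 + 55/87 → 1
L = 5/87 + 17/87 + 9/29 + 28/87 + 32/87 + 55/87 + 1 = 251/87 ≈ 2.885 bits/symbol.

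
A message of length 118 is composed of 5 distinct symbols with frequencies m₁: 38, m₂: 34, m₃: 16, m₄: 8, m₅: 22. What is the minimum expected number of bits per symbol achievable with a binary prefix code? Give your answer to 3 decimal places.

Probabilities are the counts divided by 118.
Repeatedly combine the two least-probable nodes; the expected code length is the sum of the merged weights.
merge 4/59 + 8/59 → 12/59
merge 11/59 + 12/59 → 23/59
merge 17/59 + 19/59 → 36/59
merge 23/59 + 36/59 → 1
L = 12/59 + 23/59 + 36/59 + 1 = 130/59 ≈ 2.203 bits/symbol.

2.203 bits/symbol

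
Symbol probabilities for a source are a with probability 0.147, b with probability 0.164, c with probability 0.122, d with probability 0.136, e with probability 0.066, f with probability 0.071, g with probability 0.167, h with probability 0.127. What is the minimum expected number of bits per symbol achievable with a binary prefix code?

Repeatedly combine the two least-probable nodes; the expected code length is the sum of the merged weights.
merge 33/500 + 71/1000 → 137/1000
merge 61/500 + 127/1000 → 249/1000
merge 17/125 + 137/1000 → 273/1000
merge 147/1000 + 41/250 → 311/1000
merge 167/1000 + 249/1000 → 52/125
merge 273/1000 + 311/1000 → 73/125
merge 52/125 + 73/125 → 1
L = 137/1000 + 249/1000 + 273/1000 + 311/1000 + 52/125 + 73/125 + 1 = 297/100 = 2.97 bits/symbol.

2.97 bits/symbol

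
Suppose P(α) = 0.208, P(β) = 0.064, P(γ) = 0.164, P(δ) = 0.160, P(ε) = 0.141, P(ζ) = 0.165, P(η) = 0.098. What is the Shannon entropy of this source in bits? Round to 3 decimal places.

H = −Σ pᵢ log₂ pᵢ.
−0.208·log₂(0.208) = 0.4712
−0.064·log₂(0.064) = 0.2538
−0.164·log₂(0.164) = 0.4278
−0.160·log₂(0.160) = 0.4230
−0.141·log₂(0.141) = 0.3985
−0.165·log₂(0.165) = 0.4289
−0.098·log₂(0.098) = 0.3284
Sum ≈ 2.7316 → 2.732 bits.

2.732 bits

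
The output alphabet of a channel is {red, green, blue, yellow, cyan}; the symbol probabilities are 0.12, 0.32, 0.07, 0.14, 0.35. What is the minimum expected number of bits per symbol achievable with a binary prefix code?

2.17 bits/symbol

Repeatedly combine the two least-probable nodes; the expected code length is the sum of the merged weights.
merge 7/100 + 3/25 → 19/100
merge 7/50 + 19/100 → 33/100
merge 8/25 + 33/100 → 13/20
merge 7/20 + 13/20 → 1
L = 19/100 + 33/100 + 13/20 + 1 = 217/100 = 2.17 bits/symbol.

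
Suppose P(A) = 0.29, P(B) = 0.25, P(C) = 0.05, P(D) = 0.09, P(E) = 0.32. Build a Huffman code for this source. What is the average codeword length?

2.14 bits/symbol

Repeatedly combine the two least-probable nodes; the expected code length is the sum of the merged weights.
merge 1/20 + 9/100 → 7/50
merge 7/50 + 1/4 → 39/100
merge 29/100 + 8/25 → 61/100
merge 39/100 + 61/100 → 1
L = 7/50 + 39/100 + 61/100 + 1 = 107/50 = 2.14 bits/symbol.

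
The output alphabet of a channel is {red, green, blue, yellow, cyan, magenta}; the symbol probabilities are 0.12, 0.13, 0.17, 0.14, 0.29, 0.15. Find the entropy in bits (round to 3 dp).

H = −Σ pᵢ log₂ pᵢ.
−0.12·log₂(0.12) = 0.3671
−0.13·log₂(0.13) = 0.3826
−0.17·log₂(0.17) = 0.4346
−0.14·log₂(0.14) = 0.3971
−0.29·log₂(0.29) = 0.5179
−0.15·log₂(0.15) = 0.4105
Sum ≈ 2.5099 → 2.510 bits.

2.510 bits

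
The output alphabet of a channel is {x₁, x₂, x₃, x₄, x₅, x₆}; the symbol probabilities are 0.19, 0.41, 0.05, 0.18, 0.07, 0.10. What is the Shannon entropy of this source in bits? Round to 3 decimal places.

H = −Σ pᵢ log₂ pᵢ.
−0.19·log₂(0.19) = 0.4552
−0.41·log₂(0.41) = 0.5274
−0.05·log₂(0.05) = 0.2161
−0.18·log₂(0.18) = 0.4453
−0.07·log₂(0.07) = 0.2686
−0.10·log₂(0.10) = 0.3322
Sum ≈ 2.2448 → 2.245 bits.

2.245 bits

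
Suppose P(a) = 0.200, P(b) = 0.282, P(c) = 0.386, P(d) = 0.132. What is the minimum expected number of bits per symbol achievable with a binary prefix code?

1.946 bits/symbol

Repeatedly combine the two least-probable nodes; the expected code length is the sum of the merged weights.
merge 33/250 + 1/5 → 83/250
merge 141/500 + 83/250 → 307/500
merge 193/500 + 307/500 → 1
L = 83/250 + 307/500 + 1 = 973/500 = 1.946 bits/symbol.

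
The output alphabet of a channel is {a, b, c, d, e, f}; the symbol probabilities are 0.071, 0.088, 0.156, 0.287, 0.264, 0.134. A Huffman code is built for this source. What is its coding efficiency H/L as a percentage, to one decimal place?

98.4%

Entropy H = −Σ p log₂ p ≈ 2.4103 bits.
Huffman merges: 71/1000+11/125→159/1000; 67/500+39/250→29/100; 159/1000+33/125→423/1000; 287/1000+29/100→577/1000; 423/1000+577/1000→1. L = 2449/1000 ≈ 2.4490.
Efficiency = H/L = 2.4103/2.4490 = 98.4%.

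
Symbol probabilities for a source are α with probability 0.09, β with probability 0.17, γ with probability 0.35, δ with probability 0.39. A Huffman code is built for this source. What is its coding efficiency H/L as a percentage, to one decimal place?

Entropy H = −Σ p log₂ p ≈ 1.8071 bits.
Huffman merges: 9/100+17/100→13/50; 13/50+7/20→61/100; 39/100+61/100→1. L = 187/100 ≈ 1.8700.
Efficiency = H/L = 1.8071/1.8700 = 96.6%.

96.6%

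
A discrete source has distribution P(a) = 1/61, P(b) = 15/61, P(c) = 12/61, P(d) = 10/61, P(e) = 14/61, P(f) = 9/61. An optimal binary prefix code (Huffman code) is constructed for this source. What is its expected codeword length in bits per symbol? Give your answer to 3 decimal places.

2.492 bits/symbol

Repeatedly combine the two least-probable nodes; the expected code length is the sum of the merged weights.
merge 1/61 + 9/61 → 10/61
merge 10/61 + 10/61 → 20/61
merge 12/61 + 14/61 → 26/61
merge 15/61 + 20/61 → 35/61
merge 26/61 + 35/61 → 1
L = 10/61 + 20/61 + 26/61 + 35/61 + 1 = 152/61 ≈ 2.492 bits/symbol.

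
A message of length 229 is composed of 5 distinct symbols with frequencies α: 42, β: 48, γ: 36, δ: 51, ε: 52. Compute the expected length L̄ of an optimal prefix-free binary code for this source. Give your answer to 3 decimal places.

2.341 bits/symbol

Probabilities are the counts divided by 229.
Repeatedly combine the two least-probable nodes; the expected code length is the sum of the merged weights.
merge 36/229 + 42/229 → 78/229
merge 48/229 + 51/229 → 99/229
merge 52/229 + 78/229 → 130/229
merge 99/229 + 130/229 → 1
L = 78/229 + 99/229 + 130/229 + 1 = 536/229 ≈ 2.341 bits/symbol.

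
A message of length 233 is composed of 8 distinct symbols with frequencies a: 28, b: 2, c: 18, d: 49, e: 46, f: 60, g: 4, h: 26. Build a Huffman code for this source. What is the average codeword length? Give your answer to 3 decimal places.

2.661 bits/symbol

Probabilities are the counts divided by 233.
Repeatedly combine the two least-probable nodes; the expected code length is the sum of the merged weights.
merge 2/233 + 4/233 → 6/233
merge 6/233 + 18/233 → 24/233
merge 24/233 + 26/233 → 50/233
merge 28/233 + 46/233 → 74/233
merge 49/233 + 50/233 → 99/233
merge 60/233 + 74/233 → 134/233
merge 99/233 + 134/233 → 1
L = 6/233 + 24/233 + 50/233 + 74/233 + 99/233 + 134/233 + 1 = 620/233 ≈ 2.661 bits/symbol.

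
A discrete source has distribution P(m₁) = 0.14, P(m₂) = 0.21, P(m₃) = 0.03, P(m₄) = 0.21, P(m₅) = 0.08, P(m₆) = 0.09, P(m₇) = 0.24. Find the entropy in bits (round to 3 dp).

2.593 bits

H = −Σ pᵢ log₂ pᵢ.
−0.14·log₂(0.14) = 0.3971
−0.21·log₂(0.21) = 0.4728
−0.03·log₂(0.03) = 0.1518
−0.21·log₂(0.21) = 0.4728
−0.08·log₂(0.08) = 0.2915
−0.09·log₂(0.09) = 0.3127
−0.24·log₂(0.24) = 0.4941
Sum ≈ 2.5928 → 2.593 bits.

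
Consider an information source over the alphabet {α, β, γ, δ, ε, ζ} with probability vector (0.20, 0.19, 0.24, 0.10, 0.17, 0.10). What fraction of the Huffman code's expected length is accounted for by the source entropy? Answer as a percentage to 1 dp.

Entropy H = −Σ p log₂ p ≈ 2.5127 bits.
Huffman merges: 1/10+1/10→1/5; 17/100+19/100→9/25; 1/5+1/5→2/5; 6/25+9/25→3/5; 2/5+3/5→1. L = 64/25 ≈ 2.5600.
Efficiency = H/L = 2.5127/2.5600 = 98.2%.

98.2%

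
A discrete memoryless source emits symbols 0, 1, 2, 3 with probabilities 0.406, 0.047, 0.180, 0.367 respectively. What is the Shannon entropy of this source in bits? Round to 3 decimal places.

H = −Σ pᵢ log₂ pᵢ.
−0.406·log₂(0.406) = 0.5280
−0.047·log₂(0.047) = 0.2073
−0.180·log₂(0.180) = 0.4453
−0.367·log₂(0.367) = 0.5307
Sum ≈ 1.7114 → 1.711 bits.

1.711 bits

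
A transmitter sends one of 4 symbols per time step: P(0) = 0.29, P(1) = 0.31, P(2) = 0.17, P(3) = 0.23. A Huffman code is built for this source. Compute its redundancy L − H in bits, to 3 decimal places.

Entropy H = −Σ p log₂ p ≈ 1.9640 bits.
Huffman merges: 17/100+23/100→2/5; 29/100+31/100→3/5; 2/5+3/5→1. L = 2 ≈ 2.0000.
L − H = 2.0000 − 1.9640 = 0.036 bits.

0.036 bits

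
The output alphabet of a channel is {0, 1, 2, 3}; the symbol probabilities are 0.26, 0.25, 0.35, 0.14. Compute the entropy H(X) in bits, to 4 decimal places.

H = −Σ pᵢ log₂ pᵢ.
−0.26·log₂(0.26) = 0.5053
−0.25·log₂(0.25) = 0.5000
−0.35·log₂(0.35) = 0.5301
−0.14·log₂(0.14) = 0.3971
Sum ≈ 1.9325 → 1.9325 bits.

1.9325 bits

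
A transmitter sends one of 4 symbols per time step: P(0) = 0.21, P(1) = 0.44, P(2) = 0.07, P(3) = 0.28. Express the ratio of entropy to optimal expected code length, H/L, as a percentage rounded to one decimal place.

96.6%

Entropy H = −Σ p log₂ p ≈ 1.7767 bits.
Huffman merges: 7/100+21/100→7/25; 7/25+7/25→14/25; 11/25+14/25→1. L = 46/25 ≈ 1.8400.
Efficiency = H/L = 1.7767/1.8400 = 96.6%.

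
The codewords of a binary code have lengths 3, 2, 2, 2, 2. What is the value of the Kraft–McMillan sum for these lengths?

1.125

With common denominator 2^3 = 8: Σ 2^(−ℓᵢ) = 1/8 + 2/8 + 2/8 + 2/8 + 2/8 = 9/8 = 1.125.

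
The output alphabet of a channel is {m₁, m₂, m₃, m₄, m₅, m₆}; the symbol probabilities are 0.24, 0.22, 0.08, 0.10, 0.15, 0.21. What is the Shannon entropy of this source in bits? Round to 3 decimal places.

H = −Σ pᵢ log₂ pᵢ.
−0.24·log₂(0.24) = 0.4941
−0.22·log₂(0.22) = 0.4806
−0.08·log₂(0.08) = 0.2915
−0.10·log₂(0.10) = 0.3322
−0.15·log₂(0.15) = 0.4105
−0.21·log₂(0.21) = 0.4728
Sum ≈ 2.4818 → 2.482 bits.

2.482 bits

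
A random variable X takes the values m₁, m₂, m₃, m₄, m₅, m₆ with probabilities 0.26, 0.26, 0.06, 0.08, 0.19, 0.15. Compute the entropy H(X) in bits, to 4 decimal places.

2.4114 bits

H = −Σ pᵢ log₂ pᵢ.
−0.26·log₂(0.26) = 0.5053
−0.26·log₂(0.26) = 0.5053
−0.06·log₂(0.06) = 0.2435
−0.08·log₂(0.08) = 0.2915
−0.19·log₂(0.19) = 0.4552
−0.15·log₂(0.15) = 0.4105
Sum ≈ 2.4114 → 2.4114 bits.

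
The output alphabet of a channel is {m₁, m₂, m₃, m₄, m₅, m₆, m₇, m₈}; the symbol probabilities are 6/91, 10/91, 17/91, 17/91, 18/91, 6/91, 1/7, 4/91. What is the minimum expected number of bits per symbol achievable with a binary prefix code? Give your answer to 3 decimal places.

2.901 bits/symbol

Repeatedly combine the two least-probable nodes; the expected code length is the sum of the merged weights.
merge 4/91 + 6/91 → 10/91
merge 6/91 + 10/91 → 16/91
merge 10/91 + 1/7 → 23/91
merge 16/91 + 17/91 → 33/91
merge 17/91 + 18/91 → 5/13
merge 23/91 + 33/91 → 8/13
merge 5/13 + 8/13 → 1
L = 10/91 + 16/91 + 23/91 + 33/91 + 5/13 + 8/13 + 1 = 264/91 ≈ 2.901 bits/symbol.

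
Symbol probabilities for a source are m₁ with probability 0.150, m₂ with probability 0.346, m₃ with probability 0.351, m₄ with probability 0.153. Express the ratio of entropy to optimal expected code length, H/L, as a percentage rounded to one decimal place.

96.6%

Entropy H = −Σ p log₂ p ≈ 1.8849 bits.
Huffman merges: 3/20+153/1000→303/1000; 303/1000+173/500→649/1000; 351/1000+649/1000→1. L = 244/125 ≈ 1.9520.
Efficiency = H/L = 1.8849/1.9520 = 96.6%.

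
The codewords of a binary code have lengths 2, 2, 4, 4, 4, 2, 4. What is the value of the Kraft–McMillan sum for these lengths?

With common denominator 2^4 = 16: Σ 2^(−ℓᵢ) = 4/16 + 4/16 + 1/16 + 1/16 + 1/16 + 4/16 + 1/16 = 16/16 = 1.

1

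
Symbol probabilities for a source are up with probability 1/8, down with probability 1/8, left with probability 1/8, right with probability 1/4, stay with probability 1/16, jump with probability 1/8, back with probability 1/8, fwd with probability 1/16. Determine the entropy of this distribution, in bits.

Each probability is a power of 1/2, so log₂(1/p) is an integer.
H = Σ p·log₂(1/p) = 1/8·3 + 1/8·3 + 1/8·3 + 1/4·2 + 1/16·4 + 1/8·3 + 1/8·3 + 1/16·4 = 2.875 bits.

2.875 bits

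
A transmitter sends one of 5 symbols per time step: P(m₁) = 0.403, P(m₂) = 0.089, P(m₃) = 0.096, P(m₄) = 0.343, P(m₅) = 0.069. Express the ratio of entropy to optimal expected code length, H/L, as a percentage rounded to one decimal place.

Entropy H = −Σ p log₂ p ≈ 1.9592 bits.
Huffman merges: 69/1000+89/1000→79/500; 12/125+79/500→127/500; 127/500+343/1000→597/1000; 403/1000+597/1000→1. L = 2009/1000 ≈ 2.0090.
Efficiency = H/L = 1.9592/2.0090 = 97.5%.

97.5%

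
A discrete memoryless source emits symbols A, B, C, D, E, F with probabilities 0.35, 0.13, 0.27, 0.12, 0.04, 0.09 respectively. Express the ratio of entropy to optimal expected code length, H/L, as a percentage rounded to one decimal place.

Entropy H = −Σ p log₂ p ≈ 2.2882 bits.
Huffman merges: 1/25+9/100→13/100; 3/25+13/100→1/4; 13/100+1/4→19/50; 27/100+7/20→31/50; 19/50+31/50→1. L = 119/50 ≈ 2.3800.
Efficiency = H/L = 2.2882/2.3800 = 96.1%.

96.1%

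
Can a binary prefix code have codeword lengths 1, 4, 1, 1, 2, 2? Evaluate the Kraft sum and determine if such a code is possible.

2.0625; no

With common denominator 2^4 = 16: Σ 2^(−ℓᵢ) = 8/16 + 1/16 + 8/16 + 8/16 + 4/16 + 4/16 = 33/16 = 2.0625.
Kraft's inequality requires Σ ≤ 1; here Σ = 2.0625 > 1, so no such prefix code exists.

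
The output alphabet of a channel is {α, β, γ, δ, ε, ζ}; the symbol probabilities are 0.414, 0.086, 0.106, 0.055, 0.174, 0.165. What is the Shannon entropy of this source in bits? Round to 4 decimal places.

2.2724 bits

H = −Σ pᵢ log₂ pᵢ.
−0.414·log₂(0.414) = 0.5267
−0.086·log₂(0.086) = 0.3044
−0.106·log₂(0.106) = 0.3432
−0.055·log₂(0.055) = 0.2301
−0.174·log₂(0.174) = 0.4390
−0.165·log₂(0.165) = 0.4289
Sum ≈ 2.2724 → 2.2724 bits.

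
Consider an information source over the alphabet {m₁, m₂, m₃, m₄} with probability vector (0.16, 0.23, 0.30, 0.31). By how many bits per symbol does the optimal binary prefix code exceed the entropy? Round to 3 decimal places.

Entropy H = −Σ p log₂ p ≈ 1.9556 bits.
Huffman merges: 4/25+23/100→39/100; 3/10+31/100→61/100; 39/100+61/100→1. L = 2 ≈ 2.0000.
L − H = 2.0000 − 1.9556 = 0.044 bits.

0.044 bits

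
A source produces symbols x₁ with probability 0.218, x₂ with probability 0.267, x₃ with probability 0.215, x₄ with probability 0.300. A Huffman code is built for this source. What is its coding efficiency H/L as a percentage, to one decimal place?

Entropy H = −Σ p log₂ p ≈ 1.9856 bits.
Huffman merges: 43/200+109/500→433/1000; 267/1000+3/10→567/1000; 433/1000+567/1000→1. L = 2 ≈ 2.0000.
Efficiency = H/L = 1.9856/2.0000 = 99.3%.

99.3%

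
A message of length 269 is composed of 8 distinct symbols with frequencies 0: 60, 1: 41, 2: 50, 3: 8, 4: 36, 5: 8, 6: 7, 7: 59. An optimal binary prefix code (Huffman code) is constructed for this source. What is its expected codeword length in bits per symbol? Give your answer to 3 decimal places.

Probabilities are the counts divided by 269.
Repeatedly combine the two least-probable nodes; the expected code length is the sum of the merged weights.
merge 7/269 + 8/269 → 15/269
merge 8/269 + 15/269 → 23/269
merge 23/269 + 36/269 → 59/269
merge 41/269 + 50/269 → 91/269
merge 59/269 + 59/269 → 118/269
merge 60/269 + 91/269 → 151/269
merge 118/269 + 151/269 → 1
L = 15/269 + 23/269 + 59/269 + 91/269 + 118/269 + 151/269 + 1 = 726/269 ≈ 2.699 bits/symbol.

2.699 bits/symbol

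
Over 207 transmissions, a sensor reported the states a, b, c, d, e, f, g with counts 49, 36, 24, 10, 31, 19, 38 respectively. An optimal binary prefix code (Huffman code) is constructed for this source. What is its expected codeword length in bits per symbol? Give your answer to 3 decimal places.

Probabilities are the counts divided by 207.
Repeatedly combine the two least-probable nodes; the expected code length is the sum of the merged weights.
merge 10/207 + 19/207 → 29/207
merge 8/69 + 29/207 → 53/207
merge 31/207 + 4/23 → 67/207
merge 38/207 + 49/207 → 29/69
merge 53/207 + 67/207 → 40/69
merge 29/69 + 40/69 → 1
L = 29/207 + 53/207 + 67/207 + 29/69 + 40/69 + 1 = 563/207 ≈ 2.720 bits/symbol.

2.720 bits/symbol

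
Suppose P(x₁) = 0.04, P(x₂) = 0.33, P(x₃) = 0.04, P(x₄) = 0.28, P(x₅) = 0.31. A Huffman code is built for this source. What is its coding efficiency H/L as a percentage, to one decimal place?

93.1%

Entropy H = −Σ p log₂ p ≈ 1.9373 bits.
Huffman merges: 1/25+1/25→2/25; 2/25+7/25→9/25; 31/100+33/100→16/25; 9/25+16/25→1. L = 52/25 ≈ 2.0800.
Efficiency = H/L = 1.9373/2.0800 = 93.1%.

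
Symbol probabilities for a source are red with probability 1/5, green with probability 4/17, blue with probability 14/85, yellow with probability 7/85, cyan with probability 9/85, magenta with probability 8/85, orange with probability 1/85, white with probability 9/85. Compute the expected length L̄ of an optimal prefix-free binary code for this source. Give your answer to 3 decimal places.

Repeatedly combine the two least-probable nodes; the expected code length is the sum of the merged weights.
merge 1/85 + 7/85 → 8/85
merge 8/85 + 8/85 → 16/85
merge 9/85 + 9/85 → 18/85
merge 14/85 + 16/85 → 6/17
merge 1/5 + 18/85 → 7/17
merge 4/17 + 6/17 → 10/17
merge 7/17 + 10/17 → 1
L = 8/85 + 16/85 + 18/85 + 6/17 + 7/17 + 10/17 + 1 = 242/85 ≈ 2.847 bits/symbol.

2.847 bits/symbol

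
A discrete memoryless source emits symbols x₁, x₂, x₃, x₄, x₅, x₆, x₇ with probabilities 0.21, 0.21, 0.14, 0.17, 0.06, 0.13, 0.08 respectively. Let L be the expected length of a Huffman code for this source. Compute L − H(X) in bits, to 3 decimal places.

0.025 bits

Entropy H = −Σ p log₂ p ≈ 2.6950 bits.
Huffman merges: 3/50+2/25→7/50; 13/100+7/50→27/100; 7/50+17/100→31/100; 21/100+21/100→21/50; 27/100+31/100→29/50; 21/50+29/50→1. L = 68/25 ≈ 2.7200.
L − H = 2.7200 − 2.6950 = 0.025 bits.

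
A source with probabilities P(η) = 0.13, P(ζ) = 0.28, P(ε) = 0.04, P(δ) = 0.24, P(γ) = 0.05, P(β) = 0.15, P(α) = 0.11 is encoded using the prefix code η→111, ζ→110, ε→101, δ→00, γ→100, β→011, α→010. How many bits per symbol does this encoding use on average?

L̄ = Σ pᵢ·ℓᵢ = 0.13·3 + 0.28·3 + 0.04·3 + 0.24·2 + 0.05·3 + 0.15·3 + 0.11·3 = 2.76 bits/symbol.

2.76 bits/symbol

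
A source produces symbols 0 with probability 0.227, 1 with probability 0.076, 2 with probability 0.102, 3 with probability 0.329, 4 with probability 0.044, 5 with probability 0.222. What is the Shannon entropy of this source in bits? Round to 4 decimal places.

2.3121 bits

H = −Σ pᵢ log₂ pᵢ.
−0.227·log₂(0.227) = 0.4856
−0.076·log₂(0.076) = 0.2826
−0.102·log₂(0.102) = 0.3359
−0.329·log₂(0.329) = 0.5277
−0.044·log₂(0.044) = 0.1983
−0.222·log₂(0.222) = 0.4820
Sum ≈ 2.3121 → 2.3121 bits.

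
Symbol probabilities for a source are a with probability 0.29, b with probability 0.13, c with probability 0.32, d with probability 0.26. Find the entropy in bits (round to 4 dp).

H = −Σ pᵢ log₂ pᵢ.
−0.29·log₂(0.29) = 0.5179
−0.13·log₂(0.13) = 0.3826
−0.32·log₂(0.32) = 0.5260
−0.26·log₂(0.26) = 0.5053
Sum ≈ 1.9319 → 1.9319 bits.

1.9319 bits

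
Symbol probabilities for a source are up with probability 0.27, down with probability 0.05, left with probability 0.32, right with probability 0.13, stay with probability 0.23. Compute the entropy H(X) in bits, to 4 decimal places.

H = −Σ pᵢ log₂ pᵢ.
−0.27·log₂(0.27) = 0.5100
−0.05·log₂(0.05) = 0.2161
−0.32·log₂(0.32) = 0.5260
−0.13·log₂(0.13) = 0.3826
−0.23·log₂(0.23) = 0.4877
Sum ≈ 2.1225 → 2.1225 bits.

2.1225 bits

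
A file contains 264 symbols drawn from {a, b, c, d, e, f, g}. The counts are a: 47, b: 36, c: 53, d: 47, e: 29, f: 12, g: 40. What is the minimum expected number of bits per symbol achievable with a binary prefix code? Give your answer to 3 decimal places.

Probabilities are the counts divided by 264.
Repeatedly combine the two least-probable nodes; the expected code length is the sum of the merged weights.
merge 1/22 + 29/264 → 41/264
merge 3/22 + 5/33 → 19/66
merge 41/264 + 47/264 → 1/3
merge 47/264 + 53/264 → 25/66
merge 19/66 + 1/3 → 41/66
merge 25/66 + 41/66 → 1
L = 41/264 + 19/66 + 1/3 + 25/66 + 41/66 + 1 = 733/264 ≈ 2.777 bits/symbol.

2.777 bits/symbol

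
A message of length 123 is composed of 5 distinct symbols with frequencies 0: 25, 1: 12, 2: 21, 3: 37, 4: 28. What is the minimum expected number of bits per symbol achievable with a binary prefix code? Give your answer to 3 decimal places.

Probabilities are the counts divided by 123.
Repeatedly combine the two least-probable nodes; the expected code length is the sum of the merged weights.
merge 4/41 + 7/41 → 11/41
merge 25/123 + 28/123 → 53/123
merge 11/41 + 37/123 → 70/123
merge 53/123 + 70/123 → 1
L = 11/41 + 53/123 + 70/123 + 1 = 93/41 ≈ 2.268 bits/symbol.

2.268 bits/symbol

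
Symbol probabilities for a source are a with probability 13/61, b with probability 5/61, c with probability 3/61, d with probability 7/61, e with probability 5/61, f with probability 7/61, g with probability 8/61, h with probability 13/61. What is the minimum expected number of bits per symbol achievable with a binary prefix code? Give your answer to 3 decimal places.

Repeatedly combine the two least-probable nodes; the expected code length is the sum of the merged weights.
merge 3/61 + 5/61 → 8/61
merge 5/61 + 7/61 → 12/61
merge 7/61 + 8/61 → 15/61
merge 8/61 + 12/61 → 20/61
merge 13/61 + 13/61 → 26/61
merge 15/61 + 20/61 → 35/61
merge 26/61 + 35/61 → 1
L = 8/61 + 12/61 + 15/61 + 20/61 + 26/61 + 35/61 + 1 = 177/61 ≈ 2.902 bits/symbol.

2.902 bits/symbol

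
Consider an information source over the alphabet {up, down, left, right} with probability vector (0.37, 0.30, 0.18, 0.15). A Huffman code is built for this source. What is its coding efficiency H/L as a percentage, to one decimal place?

Entropy H = −Σ p log₂ p ≈ 1.9077 bits.
Huffman merges: 3/20+9/50→33/100; 3/10+33/100→63/100; 37/100+63/100→1. L = 49/25 ≈ 1.9600.
Efficiency = H/L = 1.9077/1.9600 = 97.3%.

97.3%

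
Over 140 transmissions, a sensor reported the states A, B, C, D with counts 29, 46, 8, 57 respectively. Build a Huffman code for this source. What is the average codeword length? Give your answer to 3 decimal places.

1.857 bits/symbol

Probabilities are the counts divided by 140.
Repeatedly combine the two least-probable nodes; the expected code length is the sum of the merged weights.
merge 2/35 + 29/140 → 37/140
merge 37/140 + 23/70 → 83/140
merge 57/140 + 83/140 → 1
L = 37/140 + 83/140 + 1 = 13/7 ≈ 1.857 bits/symbol.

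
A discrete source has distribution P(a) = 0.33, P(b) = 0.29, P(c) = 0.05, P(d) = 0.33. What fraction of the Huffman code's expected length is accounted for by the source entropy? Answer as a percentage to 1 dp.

89.5%

Entropy H = −Σ p log₂ p ≈ 1.7896 bits.
Huffman merges: 1/20+29/100→17/50; 33/100+33/100→33/50; 17/50+33/50→1. L = 2 ≈ 2.0000.
Efficiency = H/L = 1.7896/2.0000 = 89.5%.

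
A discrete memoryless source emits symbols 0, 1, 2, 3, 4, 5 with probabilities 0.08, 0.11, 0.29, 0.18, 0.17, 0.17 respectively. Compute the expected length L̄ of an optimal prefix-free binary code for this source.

2.53 bits/symbol

Repeatedly combine the two least-probable nodes; the expected code length is the sum of the merged weights.
merge 2/25 + 11/100 → 19/100
merge 17/100 + 17/100 → 17/50
merge 9/50 + 19/100 → 37/100
merge 29/100 + 17/50 → 63/100
merge 37/100 + 63/100 → 1
L = 19/100 + 17/50 + 37/100 + 63/100 + 1 = 253/100 = 2.53 bits/symbol.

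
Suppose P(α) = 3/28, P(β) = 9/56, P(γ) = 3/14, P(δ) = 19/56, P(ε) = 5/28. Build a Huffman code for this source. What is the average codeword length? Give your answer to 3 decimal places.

2.268 bits/symbol

Repeatedly combine the two least-probable nodes; the expected code length is the sum of the merged weights.
merge 3/28 + 9/56 → 15/56
merge 5/28 + 3/14 → 11/28
merge 15/56 + 19/56 → 17/28
merge 11/28 + 17/28 → 1
L = 15/56 + 11/28 + 17/28 + 1 = 127/56 ≈ 2.268 bits/symbol.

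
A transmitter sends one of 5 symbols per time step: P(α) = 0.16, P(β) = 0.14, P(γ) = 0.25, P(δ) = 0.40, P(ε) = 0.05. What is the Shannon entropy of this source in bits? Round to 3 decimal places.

2.065 bits

H = −Σ pᵢ log₂ pᵢ.
−0.16·log₂(0.16) = 0.4230
−0.14·log₂(0.14) = 0.3971
−0.25·log₂(0.25) = 0.5000
−0.40·log₂(0.40) = 0.5288
−0.05·log₂(0.05) = 0.2161
Sum ≈ 2.0650 → 2.065 bits.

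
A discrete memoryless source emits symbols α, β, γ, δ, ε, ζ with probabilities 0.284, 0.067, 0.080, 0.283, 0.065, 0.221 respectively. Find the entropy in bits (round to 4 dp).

H = −Σ pᵢ log₂ pᵢ.
−0.284·log₂(0.284) = 0.5158
−0.067·log₂(0.067) = 0.2613
−0.080·log₂(0.080) = 0.2915
−0.283·log₂(0.283) = 0.5154
−0.065·log₂(0.065) = 0.2563
−0.221·log₂(0.221) = 0.4813
Sum ≈ 2.3216 → 2.3216 bits.

2.3216 bits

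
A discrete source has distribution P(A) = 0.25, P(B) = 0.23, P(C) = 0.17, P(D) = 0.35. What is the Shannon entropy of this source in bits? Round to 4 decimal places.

1.9524 bits

H = −Σ pᵢ log₂ pᵢ.
−0.25·log₂(0.25) = 0.5000
−0.23·log₂(0.23) = 0.4877
−0.17·log₂(0.17) = 0.4346
−0.35·log₂(0.35) = 0.5301
Sum ≈ 1.9524 → 1.9524 bits.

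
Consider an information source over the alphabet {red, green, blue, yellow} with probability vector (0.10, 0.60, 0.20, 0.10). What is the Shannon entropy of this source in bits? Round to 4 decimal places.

H = −Σ pᵢ log₂ pᵢ.
−0.10·log₂(0.10) = 0.3322
−0.60·log₂(0.60) = 0.4422
−0.20·log₂(0.20) = 0.4644
−0.10·log₂(0.10) = 0.3322
Sum ≈ 1.5710 → 1.5710 bits.

1.5710 bits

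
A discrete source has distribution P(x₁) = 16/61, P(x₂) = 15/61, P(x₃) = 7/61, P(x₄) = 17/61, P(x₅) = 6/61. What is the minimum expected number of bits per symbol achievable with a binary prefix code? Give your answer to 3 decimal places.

Repeatedly combine the two least-probable nodes; the expected code length is the sum of the merged weights.
merge 6/61 + 7/61 → 13/61
merge 13/61 + 15/61 → 28/61
merge 16/61 + 17/61 → 33/61
merge 28/61 + 33/61 → 1
L = 13/61 + 28/61 + 33/61 + 1 = 135/61 ≈ 2.213 bits/symbol.

2.213 bits/symbol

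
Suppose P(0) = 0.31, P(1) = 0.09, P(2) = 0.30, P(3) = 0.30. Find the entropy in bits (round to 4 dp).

H = −Σ pᵢ log₂ pᵢ.
−0.31·log₂(0.31) = 0.5238
−0.09·log₂(0.09) = 0.3127
−0.30·log₂(0.30) = 0.5211
−0.30·log₂(0.30) = 0.5211
Sum ≈ 1.8786 → 1.8786 bits.

1.8786 bits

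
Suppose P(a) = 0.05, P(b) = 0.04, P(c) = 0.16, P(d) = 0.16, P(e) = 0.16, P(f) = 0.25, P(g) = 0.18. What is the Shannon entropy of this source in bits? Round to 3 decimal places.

H = −Σ pᵢ log₂ pᵢ.
−0.05·log₂(0.05) = 0.2161
−0.04·log₂(0.04) = 0.1858
−0.16·log₂(0.16) = 0.4230
−0.16·log₂(0.16) = 0.4230
−0.16·log₂(0.16) = 0.4230
−0.25·log₂(0.25) = 0.5000
−0.18·log₂(0.18) = 0.4453
Sum ≈ 2.6162 → 2.616 bits.

2.616 bits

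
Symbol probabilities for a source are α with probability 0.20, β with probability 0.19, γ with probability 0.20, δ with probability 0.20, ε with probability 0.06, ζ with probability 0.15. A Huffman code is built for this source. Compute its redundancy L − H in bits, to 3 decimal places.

Entropy H = −Σ p log₂ p ≈ 2.5025 bits.
Huffman merges: 3/50+3/20→21/100; 19/100+1/5→39/100; 1/5+1/5→2/5; 21/100+39/100→3/5; 2/5+3/5→1. L = 13/5 ≈ 2.6000.
L − H = 2.6000 − 2.5025 = 0.098 bits.

0.098 bits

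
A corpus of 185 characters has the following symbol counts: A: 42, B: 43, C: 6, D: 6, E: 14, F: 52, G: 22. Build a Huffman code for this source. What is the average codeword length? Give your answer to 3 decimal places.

2.465 bits/symbol

Probabilities are the counts divided by 185.
Repeatedly combine the two least-probable nodes; the expected code length is the sum of the merged weights.
merge 6/185 + 6/185 → 12/185
merge 12/185 + 14/185 → 26/185
merge 22/185 + 26/185 → 48/185
merge 42/185 + 43/185 → 17/37
merge 48/185 + 52/185 → 20/37
merge 17/37 + 20/37 → 1
L = 12/185 + 26/185 + 48/185 + 17/37 + 20/37 + 1 = 456/185 ≈ 2.465 bits/symbol.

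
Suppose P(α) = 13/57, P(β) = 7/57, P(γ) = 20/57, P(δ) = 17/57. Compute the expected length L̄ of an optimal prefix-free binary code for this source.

Repeatedly combine the two least-probable nodes; the expected code length is the sum of the merged weights.
merge 7/57 + 13/57 → 20/57
merge 17/57 + 20/57 → 37/57
merge 20/57 + 37/57 → 1
L = 20/57 + 37/57 + 1 = 2 bits/symbol.

2 bits/symbol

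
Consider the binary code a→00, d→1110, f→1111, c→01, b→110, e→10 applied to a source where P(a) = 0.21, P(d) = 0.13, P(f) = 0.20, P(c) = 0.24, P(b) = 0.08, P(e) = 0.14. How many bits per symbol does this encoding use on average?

L̄ = Σ pᵢ·ℓᵢ = 0.21·2 + 0.13·4 + 0.20·4 + 0.24·2 + 0.08·3 + 0.14·2 = 2.74 bits/symbol.

2.74 bits/symbol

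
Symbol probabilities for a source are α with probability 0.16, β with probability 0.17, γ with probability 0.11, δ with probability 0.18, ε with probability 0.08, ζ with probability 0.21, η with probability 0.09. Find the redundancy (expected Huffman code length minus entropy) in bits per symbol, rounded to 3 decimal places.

Entropy H = −Σ p log₂ p ≈ 2.7302 bits.
Huffman merges: 2/25+9/100→17/100; 11/100+4/25→27/100; 17/100+17/100→17/50; 9/50+21/100→39/100; 27/100+17/50→61/100; 39/100+61/100→1. L = 139/50 ≈ 2.7800.
L − H = 2.7800 − 2.7302 = 0.050 bits.

0.050 bits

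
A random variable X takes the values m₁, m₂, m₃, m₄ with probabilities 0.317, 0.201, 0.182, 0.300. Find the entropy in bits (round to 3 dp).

H = −Σ pᵢ log₂ pᵢ.
−0.317·log₂(0.317) = 0.5254
−0.201·log₂(0.201) = 0.4653
−0.182·log₂(0.182) = 0.4474
−0.300·log₂(0.300) = 0.5211
Sum ≈ 1.9591 → 1.959 bits.

1.959 bits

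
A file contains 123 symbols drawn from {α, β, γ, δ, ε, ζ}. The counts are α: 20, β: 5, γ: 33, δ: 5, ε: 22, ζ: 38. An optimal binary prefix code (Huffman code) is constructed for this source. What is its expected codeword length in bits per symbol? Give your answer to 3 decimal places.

2.325 bits/symbol

Probabilities are the counts divided by 123.
Repeatedly combine the two least-probable nodes; the expected code length is the sum of the merged weights.
merge 5/123 + 5/123 → 10/123
merge 10/123 + 20/123 → 10/41
merge 22/123 + 10/41 → 52/123
merge 11/41 + 38/123 → 71/123
merge 52/123 + 71/123 → 1
L = 10/123 + 10/41 + 52/123 + 71/123 + 1 = 286/123 ≈ 2.325 bits/symbol.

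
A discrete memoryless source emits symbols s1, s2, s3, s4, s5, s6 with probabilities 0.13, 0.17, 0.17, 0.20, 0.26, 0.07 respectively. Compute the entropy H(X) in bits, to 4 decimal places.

H = −Σ pᵢ log₂ pᵢ.
−0.13·log₂(0.13) = 0.3826
−0.17·log₂(0.17) = 0.4346
−0.17·log₂(0.17) = 0.4346
−0.20·log₂(0.20) = 0.4644
−0.26·log₂(0.26) = 0.5053
−0.07·log₂(0.07) = 0.2686
Sum ≈ 2.4900 → 2.4900 bits.

2.4900 bits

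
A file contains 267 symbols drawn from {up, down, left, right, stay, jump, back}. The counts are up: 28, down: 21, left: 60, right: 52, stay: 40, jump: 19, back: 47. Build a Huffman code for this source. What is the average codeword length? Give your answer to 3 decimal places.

2.730 bits/symbol

Probabilities are the counts divided by 267.
Repeatedly combine the two least-probable nodes; the expected code length is the sum of the merged weights.
merge 19/267 + 7/89 → 40/267
merge 28/267 + 40/267 → 68/267
merge 40/267 + 47/267 → 29/89
merge 52/267 + 20/89 → 112/267
merge 68/267 + 29/89 → 155/267
merge 112/267 + 155/267 → 1
L = 40/267 + 68/267 + 29/89 + 112/267 + 155/267 + 1 = 243/89 ≈ 2.730 bits/symbol.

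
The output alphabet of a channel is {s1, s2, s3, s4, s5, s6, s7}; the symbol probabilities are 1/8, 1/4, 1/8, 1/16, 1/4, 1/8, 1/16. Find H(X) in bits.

Each probability is a power of 1/2, so log₂(1/p) is an integer.
H = Σ p·log₂(1/p) = 1/8·3 + 1/4·2 + 1/8·3 + 1/16·4 + 1/4·2 + 1/8·3 + 1/16·4 = 2.625 bits.

2.625 bits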